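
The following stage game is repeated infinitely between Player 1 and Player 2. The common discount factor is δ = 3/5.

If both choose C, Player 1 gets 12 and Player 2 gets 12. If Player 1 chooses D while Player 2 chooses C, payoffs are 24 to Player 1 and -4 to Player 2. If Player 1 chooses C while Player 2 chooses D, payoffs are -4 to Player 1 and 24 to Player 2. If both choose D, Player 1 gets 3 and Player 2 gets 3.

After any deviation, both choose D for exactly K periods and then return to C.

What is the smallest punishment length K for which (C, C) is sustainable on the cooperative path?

5

No profitable deviation requires (12−3)(δ+…+δ^K) ≥ 24−12, i.e. δ+…+δ^K ≥ 4/3 ≈ 1.3333.
With δ = 3/5, the partial sums are K=1: 0.6000, K=2: 0.9600, K=3: 1.1760, K=4: 1.3056, K=5: 1.3834.
K = 5 is the first length at which the sum reaches 1.3333.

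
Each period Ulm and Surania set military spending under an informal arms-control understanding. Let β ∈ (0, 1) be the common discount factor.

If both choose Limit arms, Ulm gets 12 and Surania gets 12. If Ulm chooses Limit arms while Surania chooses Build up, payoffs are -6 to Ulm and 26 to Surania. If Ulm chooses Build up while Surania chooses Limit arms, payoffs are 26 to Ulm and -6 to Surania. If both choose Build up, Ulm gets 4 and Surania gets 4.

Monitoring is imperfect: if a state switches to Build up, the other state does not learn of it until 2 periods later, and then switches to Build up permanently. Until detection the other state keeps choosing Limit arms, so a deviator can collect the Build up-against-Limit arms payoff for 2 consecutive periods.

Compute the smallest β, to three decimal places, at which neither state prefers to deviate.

0.798

Deviating for the 2 undetected periods gains 26−12 = 14 per period over cooperation, then loses 12−4 = 8 per period forever once punishment starts.
Gain: 14(1 + β + … + β^1); loss: 8·β^2/(1−β).
No profitable deviation ⇔ 14(1−β^2) ≤ 8·β^2, i.e. β^2 ≥ 14/(14+8) = 7/11.
Hence β ≥ (7/11)^(1/2) ≈ 0.798.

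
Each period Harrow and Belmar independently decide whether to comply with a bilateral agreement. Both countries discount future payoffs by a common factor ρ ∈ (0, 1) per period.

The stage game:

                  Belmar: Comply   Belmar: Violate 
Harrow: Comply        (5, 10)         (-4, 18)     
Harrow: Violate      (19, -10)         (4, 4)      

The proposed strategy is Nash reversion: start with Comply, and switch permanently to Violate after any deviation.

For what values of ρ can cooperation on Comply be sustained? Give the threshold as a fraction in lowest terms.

14/15

Harrow's threshold: (19−5)/(19−4) = 14/15.
Belmar's threshold: (18−10)/(18−4) = 4/7.
14/15 > 4/7, so Harrow binds and ρ* = 14/15.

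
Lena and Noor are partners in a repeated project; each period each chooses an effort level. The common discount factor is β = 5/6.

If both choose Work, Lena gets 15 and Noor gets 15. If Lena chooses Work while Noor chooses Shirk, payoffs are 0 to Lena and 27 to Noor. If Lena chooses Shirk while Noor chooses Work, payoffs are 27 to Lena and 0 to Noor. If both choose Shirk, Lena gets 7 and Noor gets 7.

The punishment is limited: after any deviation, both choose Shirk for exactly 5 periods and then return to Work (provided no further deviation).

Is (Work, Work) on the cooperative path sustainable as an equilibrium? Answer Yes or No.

Yes

A one-shot deviation gives 27 now, then 7 for 5 periods, then back to 15.
Gain from deviating: (27−15) today; loss: (15−7) in each of the next 5 periods.
No-deviation condition: (15−7)(β+…+β^5) ≥ 27−15, i.e. β+…+β^5 ≥ 3/2.
At β = 5/6: β+…+β^5 = 2.9906 ≥ 1.5000.
So cooperation is sustainable.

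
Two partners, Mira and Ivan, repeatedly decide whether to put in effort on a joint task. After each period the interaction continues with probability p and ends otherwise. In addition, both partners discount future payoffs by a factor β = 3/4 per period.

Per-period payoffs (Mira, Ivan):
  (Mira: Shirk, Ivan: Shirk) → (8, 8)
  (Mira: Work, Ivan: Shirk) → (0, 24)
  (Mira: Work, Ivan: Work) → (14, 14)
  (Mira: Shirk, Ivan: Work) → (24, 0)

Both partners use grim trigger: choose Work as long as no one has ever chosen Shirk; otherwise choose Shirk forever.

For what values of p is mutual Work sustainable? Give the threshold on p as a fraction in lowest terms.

Expected continuation weight on next period's payoff is β·p = 3/4·p, which plays the role of the discount factor.
Cooperation requires 3/4·p ≥ (24−14)/(24−8) = 5/8, hence p ≥ 5/6.

5/6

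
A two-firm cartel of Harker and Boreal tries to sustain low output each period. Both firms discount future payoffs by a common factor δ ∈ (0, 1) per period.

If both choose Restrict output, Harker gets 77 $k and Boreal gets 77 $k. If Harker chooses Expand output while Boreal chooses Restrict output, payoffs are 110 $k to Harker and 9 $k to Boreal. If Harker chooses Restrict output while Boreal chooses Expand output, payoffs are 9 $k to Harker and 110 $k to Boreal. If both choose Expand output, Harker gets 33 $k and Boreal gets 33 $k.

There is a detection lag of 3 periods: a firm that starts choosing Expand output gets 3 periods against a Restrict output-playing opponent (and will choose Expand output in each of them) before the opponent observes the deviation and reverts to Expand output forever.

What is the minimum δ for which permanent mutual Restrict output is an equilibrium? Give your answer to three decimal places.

0.754

Deviating for the 3 undetected periods gains 110−77 = 33 per period over cooperation, then loses 77−33 = 44 per period forever once punishment starts.
Gain: 33(1 + δ + … + δ^2); loss: 44·δ^3/(1−δ).
No profitable deviation ⇔ 33(1−δ^3) ≤ 44·δ^3, i.e. δ^3 ≥ 33/(33+44) = 3/7.
Hence δ ≥ (3/7)^(1/3) ≈ 0.754.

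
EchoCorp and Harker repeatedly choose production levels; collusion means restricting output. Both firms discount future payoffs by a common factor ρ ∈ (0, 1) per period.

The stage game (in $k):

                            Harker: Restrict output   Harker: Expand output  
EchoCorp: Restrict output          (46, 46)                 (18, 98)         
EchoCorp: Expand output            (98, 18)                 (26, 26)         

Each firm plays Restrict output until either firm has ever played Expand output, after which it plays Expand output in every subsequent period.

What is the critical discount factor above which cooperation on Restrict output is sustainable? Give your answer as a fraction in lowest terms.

13/18

One-period gain from deviating is 98 − 46 = 52. The loss is 46 − 26 = 20 in every subsequent period, with present value 20·ρ/(1−ρ).
Deviation is unprofitable when 20·ρ/(1−ρ) ≥ 52, i.e. ρ/(1−ρ) ≥ 13/5.
Equivalently ρ ≥ 52/(52+20) = 13/18.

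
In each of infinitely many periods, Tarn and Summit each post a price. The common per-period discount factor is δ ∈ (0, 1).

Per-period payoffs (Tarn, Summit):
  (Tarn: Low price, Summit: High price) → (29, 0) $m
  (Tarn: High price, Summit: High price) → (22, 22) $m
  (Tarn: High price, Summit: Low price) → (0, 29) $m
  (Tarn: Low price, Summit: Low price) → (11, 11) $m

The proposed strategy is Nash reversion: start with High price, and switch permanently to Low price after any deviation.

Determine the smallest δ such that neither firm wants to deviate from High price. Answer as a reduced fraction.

7/18

22/(1−δ) ≥ 29 + 11δ/(1−δ)
22 ≥ 29 − 18δ
δ ≥ 7/18.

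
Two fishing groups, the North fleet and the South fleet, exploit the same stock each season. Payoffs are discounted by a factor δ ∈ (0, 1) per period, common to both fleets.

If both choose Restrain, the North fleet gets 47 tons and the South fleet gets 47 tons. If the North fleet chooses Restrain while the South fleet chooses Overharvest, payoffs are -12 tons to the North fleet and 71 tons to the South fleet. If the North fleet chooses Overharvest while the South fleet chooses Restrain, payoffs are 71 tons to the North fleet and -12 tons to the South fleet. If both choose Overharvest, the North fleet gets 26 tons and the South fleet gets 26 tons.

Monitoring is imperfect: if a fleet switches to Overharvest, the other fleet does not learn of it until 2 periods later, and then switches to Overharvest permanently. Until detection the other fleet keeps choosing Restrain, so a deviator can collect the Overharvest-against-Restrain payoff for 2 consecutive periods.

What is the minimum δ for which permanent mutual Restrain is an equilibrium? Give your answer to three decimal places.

Deviating for the 2 undetected periods gains 71−47 = 24 per period over cooperation, then loses 47−26 = 21 per period forever once punishment starts.
Gain: 24(1 + δ + … + δ^1); loss: 21·δ^2/(1−δ).
No profitable deviation ⇔ 24(1−δ^2) ≤ 21·δ^2, i.e. δ^2 ≥ 24/(24+21) = 8/15.
Hence δ ≥ (8/15)^(1/2) ≈ 0.730.

0.730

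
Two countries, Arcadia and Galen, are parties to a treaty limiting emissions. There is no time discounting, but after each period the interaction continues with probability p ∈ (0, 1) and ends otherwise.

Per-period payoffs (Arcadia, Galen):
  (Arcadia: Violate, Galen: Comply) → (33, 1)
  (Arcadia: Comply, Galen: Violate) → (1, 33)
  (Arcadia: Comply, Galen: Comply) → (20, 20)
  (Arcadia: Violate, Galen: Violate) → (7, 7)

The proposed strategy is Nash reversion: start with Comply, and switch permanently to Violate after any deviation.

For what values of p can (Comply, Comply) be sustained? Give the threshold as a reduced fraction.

1/2

With no time discounting, the continuation probability p plays the role of the discount factor.
Grim-trigger IC: 20/(1−p) ≥ 33 + 7p/(1−p) ⇒ p ≥ (33−20)/(33−7) = 1/2.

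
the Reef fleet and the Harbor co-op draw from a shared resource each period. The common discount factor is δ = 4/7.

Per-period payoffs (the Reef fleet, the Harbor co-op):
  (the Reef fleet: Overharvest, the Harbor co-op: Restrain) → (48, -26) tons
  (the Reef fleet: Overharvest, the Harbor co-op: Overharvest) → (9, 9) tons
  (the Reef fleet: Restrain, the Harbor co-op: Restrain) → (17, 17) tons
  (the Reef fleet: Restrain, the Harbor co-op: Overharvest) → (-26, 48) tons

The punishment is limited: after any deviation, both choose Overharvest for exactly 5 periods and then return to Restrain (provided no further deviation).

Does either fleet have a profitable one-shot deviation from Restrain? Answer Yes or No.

A one-shot deviation gives 48 now, then 9 for 5 periods, then back to 17.
Gain from deviating: (48−17) today; loss: (17−9) in each of the next 5 periods.
No-deviation condition: (17−9)(δ+…+δ^5) ≥ 48−17, i.e. δ+…+δ^5 ≥ 31/8.
At δ = 4/7: δ+…+δ^5 = 1.2521 < 3.8750.
So cooperation is not sustainable.

Yes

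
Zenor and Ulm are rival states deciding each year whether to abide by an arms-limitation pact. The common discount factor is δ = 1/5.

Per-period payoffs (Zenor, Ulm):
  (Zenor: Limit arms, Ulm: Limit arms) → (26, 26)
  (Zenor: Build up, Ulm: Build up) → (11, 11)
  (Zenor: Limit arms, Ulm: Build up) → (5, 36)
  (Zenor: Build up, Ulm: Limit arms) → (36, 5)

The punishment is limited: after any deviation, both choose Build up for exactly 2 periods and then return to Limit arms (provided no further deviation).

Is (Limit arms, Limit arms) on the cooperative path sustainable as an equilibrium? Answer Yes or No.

No

IC: δ+…+δ^2 ≥ (36−26)/(26−11) = 2/3.
At δ = 1/5: partial sum = 0.2400 < 0.6667. Cooperation not sustainable.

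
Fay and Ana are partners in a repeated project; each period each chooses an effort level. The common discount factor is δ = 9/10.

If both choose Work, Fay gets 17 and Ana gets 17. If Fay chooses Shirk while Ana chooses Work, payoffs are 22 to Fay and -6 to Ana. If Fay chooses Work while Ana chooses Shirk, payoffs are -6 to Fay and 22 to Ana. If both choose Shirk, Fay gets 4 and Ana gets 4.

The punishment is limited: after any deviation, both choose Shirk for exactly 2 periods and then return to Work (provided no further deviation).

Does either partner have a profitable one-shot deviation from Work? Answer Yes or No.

No

Comparing payoff streams over the 3 periods until play realigns: cooperate → 17(1+δ+…+δ^2); deviate → 22 + 4(δ+…+δ^2).
Cooperation is sustained iff (17−4)(δ+…+δ^2) ≥ 22−17.
δ+…+δ^2 = 9/10·(1−(9/10)^2)/(1−9/10) = 1.7100, and (22−17)/(17−4) = 0.3846.
1.7100 ≥ 0.3846, so cooperation is sustainable.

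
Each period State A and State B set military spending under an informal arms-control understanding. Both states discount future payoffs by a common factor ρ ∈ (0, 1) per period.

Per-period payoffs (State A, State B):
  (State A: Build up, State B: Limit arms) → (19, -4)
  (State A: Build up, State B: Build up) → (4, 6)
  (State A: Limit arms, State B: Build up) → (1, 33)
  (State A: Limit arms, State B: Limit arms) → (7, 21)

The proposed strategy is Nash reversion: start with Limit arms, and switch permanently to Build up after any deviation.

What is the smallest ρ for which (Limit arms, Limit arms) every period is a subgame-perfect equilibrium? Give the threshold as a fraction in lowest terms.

4/5

State A's threshold: (19−7)/(19−4) = 4/5.
State B's threshold: (33−21)/(33−6) = 4/9.
4/5 > 4/9, so State A binds and ρ* = 4/5.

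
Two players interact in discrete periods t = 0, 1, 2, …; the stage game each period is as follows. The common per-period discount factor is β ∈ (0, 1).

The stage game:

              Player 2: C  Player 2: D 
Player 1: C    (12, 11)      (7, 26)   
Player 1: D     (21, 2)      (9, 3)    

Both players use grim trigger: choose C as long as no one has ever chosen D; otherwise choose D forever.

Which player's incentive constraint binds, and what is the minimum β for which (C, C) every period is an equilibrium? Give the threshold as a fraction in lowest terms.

Player 1: cooperation gives 12 each period; deviation gives 21 once then 9 forever.
  12/(1−β) ≥ 21 + 9β/(1−β) ⇒ β ≥ 9/12 = 3/4.
Player 2: cooperation gives 11 each period; deviation gives 26 once then 3 forever.
  β ≥ 15/23.
Both must hold, so the binding constraint is Player 1's: β ≥ 3/4.

Player 1; β ≥ 3/4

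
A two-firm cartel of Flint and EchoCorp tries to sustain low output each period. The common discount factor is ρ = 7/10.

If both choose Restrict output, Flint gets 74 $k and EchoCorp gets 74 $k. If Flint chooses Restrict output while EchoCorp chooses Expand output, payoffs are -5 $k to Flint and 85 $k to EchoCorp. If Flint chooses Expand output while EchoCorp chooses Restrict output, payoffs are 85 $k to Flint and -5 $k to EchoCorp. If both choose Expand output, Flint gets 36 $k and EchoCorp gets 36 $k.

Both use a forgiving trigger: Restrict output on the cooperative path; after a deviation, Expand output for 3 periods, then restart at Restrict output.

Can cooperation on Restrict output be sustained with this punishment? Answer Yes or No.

Yes

A one-shot deviation gives 85 now, then 36 for 3 periods, then back to 74.
Gain from deviating: (85−74) today; loss: (74−36) in each of the next 3 periods.
No-deviation condition: (74−36)(ρ+…+ρ^3) ≥ 85−74, i.e. ρ+…+ρ^3 ≥ 11/38.
At ρ = 7/10: ρ+…+ρ^3 = 1.5330 ≥ 0.2895.
So cooperation is sustainable.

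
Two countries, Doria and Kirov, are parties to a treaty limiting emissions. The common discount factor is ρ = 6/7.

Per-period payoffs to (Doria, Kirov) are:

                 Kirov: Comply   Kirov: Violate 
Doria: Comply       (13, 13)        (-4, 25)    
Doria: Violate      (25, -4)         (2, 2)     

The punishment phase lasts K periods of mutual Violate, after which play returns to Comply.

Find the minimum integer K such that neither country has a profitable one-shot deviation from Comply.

2

IC: ρ(1−ρ^K)/(1−ρ) ≥ (25−13)/(13−2) = 12/11.
With ρ = 6/7: need 1 − ρ^K ≥ 12/11·(1−6/7)/(6/7), i.e. ρ^K ≤ 0.8182.
Since (6/7)^1 = 0.8571 and (6/7)^2 = 0.7347, the smallest such K is 2.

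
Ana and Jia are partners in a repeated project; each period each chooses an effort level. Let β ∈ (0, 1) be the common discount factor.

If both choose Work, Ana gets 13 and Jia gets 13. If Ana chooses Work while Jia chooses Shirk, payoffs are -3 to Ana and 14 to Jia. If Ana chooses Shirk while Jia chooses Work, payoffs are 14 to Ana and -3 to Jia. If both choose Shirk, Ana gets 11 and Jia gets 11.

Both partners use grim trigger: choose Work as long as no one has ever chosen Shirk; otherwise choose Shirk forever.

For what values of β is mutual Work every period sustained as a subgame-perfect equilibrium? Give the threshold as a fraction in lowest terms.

Under grim trigger the critical discount factor is (T−C)/(T−P) with T = 14, C = 13, P = 11.
β* = (14−13)/(14−11) = 1/3.

1/3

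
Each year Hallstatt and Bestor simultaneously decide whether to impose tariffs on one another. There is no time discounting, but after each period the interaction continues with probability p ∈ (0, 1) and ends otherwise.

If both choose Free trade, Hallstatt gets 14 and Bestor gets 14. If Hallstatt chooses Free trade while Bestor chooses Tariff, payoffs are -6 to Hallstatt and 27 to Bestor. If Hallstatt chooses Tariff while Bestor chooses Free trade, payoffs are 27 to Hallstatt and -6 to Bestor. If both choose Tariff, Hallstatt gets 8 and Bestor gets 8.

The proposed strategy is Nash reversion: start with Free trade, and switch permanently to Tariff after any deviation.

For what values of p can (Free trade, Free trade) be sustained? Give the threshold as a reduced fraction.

13/19

Expected cooperation value is 14 + p·14 + p²·14 + … = 14/(1−p); deviation gives 27 + p·8/(1−p).
14 ≥ 27(1−p) + 8p ⇒ 19p ≥ 13 ⇒ p ≥ 13/19.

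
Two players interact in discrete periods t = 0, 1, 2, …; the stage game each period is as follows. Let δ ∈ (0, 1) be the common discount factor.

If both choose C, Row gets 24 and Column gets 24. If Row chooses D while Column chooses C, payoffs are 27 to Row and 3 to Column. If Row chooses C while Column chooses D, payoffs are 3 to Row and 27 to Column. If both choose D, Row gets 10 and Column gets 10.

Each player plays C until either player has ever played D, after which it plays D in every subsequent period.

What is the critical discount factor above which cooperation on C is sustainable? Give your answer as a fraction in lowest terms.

3/17

Under grim trigger the critical discount factor is (T−C)/(T−P) with T = 27, C = 24, P = 10.
δ* = (27−24)/(27−10) = 3/17.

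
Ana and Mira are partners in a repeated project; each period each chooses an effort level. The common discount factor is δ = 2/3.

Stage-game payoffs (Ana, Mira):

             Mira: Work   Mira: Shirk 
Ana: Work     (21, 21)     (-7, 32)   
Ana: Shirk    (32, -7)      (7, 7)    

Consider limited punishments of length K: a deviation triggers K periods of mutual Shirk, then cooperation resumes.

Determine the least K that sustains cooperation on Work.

IC: δ(1−δ^K)/(1−δ) ≥ (32−21)/(21−7) = 11/14.
With δ = 2/3: need 1 − δ^K ≥ 11/14·(1−2/3)/(2/3), i.e. δ^K ≤ 0.6071.
Since (2/3)^1 = 0.6667 and (2/3)^2 = 0.4444, the smallest such K is 2.

2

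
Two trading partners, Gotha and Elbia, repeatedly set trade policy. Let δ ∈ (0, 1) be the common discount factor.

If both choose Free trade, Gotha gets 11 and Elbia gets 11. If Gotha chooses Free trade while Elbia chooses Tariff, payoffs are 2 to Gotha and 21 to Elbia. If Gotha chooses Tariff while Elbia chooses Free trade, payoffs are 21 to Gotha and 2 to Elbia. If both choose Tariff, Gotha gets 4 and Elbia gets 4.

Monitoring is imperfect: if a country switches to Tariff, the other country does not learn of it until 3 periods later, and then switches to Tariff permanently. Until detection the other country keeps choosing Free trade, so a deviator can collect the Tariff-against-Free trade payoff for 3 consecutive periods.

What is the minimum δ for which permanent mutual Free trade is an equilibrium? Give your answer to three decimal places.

0.838

A deviator earns 21 for 3 periods, then 4 forever; cooperating earns 11 forever. Multiplying the IC by (1−δ):
11 ≥ 21(1−δ^3) + 4δ^3, so 17·δ^3 ≥ 10 and δ^3 ≥ 10/17.
δ ≥ (10/17)^(1/3) ≈ 0.838.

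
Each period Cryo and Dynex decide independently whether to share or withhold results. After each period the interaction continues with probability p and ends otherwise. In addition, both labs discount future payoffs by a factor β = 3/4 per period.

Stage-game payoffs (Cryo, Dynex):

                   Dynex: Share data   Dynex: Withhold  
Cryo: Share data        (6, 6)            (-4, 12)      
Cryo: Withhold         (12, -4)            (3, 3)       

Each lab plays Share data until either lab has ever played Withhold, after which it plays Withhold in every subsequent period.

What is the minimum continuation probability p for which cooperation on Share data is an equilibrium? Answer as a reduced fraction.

8/9

With continuation probability p and discount β, the effective per-period discount factor is βp.
Grim-trigger IC: βp ≥ (12−6)/(12−3) = 2/3.
So p ≥ (2/3)/(3/4) = 8/9.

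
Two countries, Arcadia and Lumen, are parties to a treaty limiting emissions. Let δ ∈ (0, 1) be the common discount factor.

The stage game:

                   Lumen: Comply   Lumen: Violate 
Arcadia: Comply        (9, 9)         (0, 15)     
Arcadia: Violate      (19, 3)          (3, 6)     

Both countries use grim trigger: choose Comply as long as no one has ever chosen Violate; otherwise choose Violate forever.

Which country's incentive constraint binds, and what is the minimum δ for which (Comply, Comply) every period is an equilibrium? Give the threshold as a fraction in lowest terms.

Lumen; δ ≥ 2/3

Arcadia's threshold: (19−9)/(19−3) = 5/8.
Lumen's threshold: (15−9)/(15−6) = 2/3.
5/8 < 2/3, so Lumen binds and δ* = 2/3.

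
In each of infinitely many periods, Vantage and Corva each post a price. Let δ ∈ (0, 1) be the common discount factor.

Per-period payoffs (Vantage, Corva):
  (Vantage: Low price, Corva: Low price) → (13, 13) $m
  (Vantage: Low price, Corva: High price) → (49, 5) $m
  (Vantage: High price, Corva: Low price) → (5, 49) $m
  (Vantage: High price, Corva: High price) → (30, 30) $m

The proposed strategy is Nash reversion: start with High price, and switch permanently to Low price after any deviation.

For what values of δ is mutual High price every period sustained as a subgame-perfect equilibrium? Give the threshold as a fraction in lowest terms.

19/36

One-period gain from deviating is 49 − 30 = 19. The loss is 30 − 13 = 17 in every subsequent period, with present value 17·δ/(1−δ).
Deviation is unprofitable when 17·δ/(1−δ) ≥ 19, i.e. δ/(1−δ) ≥ 19/17.
Equivalently δ ≥ 19/(19+17) = 19/36.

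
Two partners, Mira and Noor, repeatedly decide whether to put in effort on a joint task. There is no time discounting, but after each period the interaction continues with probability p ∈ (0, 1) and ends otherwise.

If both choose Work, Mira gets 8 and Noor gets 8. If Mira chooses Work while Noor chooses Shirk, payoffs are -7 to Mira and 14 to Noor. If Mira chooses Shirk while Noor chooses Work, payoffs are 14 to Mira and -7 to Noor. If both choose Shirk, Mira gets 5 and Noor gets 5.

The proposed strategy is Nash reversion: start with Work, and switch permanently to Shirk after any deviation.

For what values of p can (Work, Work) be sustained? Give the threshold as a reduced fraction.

2/3

With no time discounting, the continuation probability p plays the role of the discount factor.
Grim-trigger IC: 8/(1−p) ≥ 14 + 5p/(1−p) ⇒ p ≥ (14−8)/(14−5) = 2/3.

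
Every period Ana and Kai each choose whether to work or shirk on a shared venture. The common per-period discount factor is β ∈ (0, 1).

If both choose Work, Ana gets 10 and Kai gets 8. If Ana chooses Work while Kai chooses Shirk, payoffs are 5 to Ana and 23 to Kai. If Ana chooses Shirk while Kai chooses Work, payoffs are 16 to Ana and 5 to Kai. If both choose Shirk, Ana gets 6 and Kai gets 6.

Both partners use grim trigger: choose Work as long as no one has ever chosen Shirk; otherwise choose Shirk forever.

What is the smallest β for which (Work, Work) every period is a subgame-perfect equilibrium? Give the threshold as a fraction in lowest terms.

15/17

For Ana: deviation gain 16−10 = 6, per-period punishment loss 10−6 = 4. IC gives β ≥ 6/10 = 3/5.
For Kai: gain 15, loss 2 per period, so β ≥ 15/17.
The tighter constraint is Kai's, so cooperation needs β ≥ 15/17.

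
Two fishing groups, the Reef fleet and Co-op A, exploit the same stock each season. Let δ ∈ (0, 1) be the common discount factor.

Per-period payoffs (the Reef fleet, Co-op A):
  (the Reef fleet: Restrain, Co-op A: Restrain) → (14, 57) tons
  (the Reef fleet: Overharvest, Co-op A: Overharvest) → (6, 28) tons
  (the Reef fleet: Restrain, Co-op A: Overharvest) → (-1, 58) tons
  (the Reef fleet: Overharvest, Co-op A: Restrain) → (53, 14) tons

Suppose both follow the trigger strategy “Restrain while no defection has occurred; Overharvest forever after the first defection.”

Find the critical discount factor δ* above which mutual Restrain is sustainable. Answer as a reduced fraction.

the Reef fleet's threshold: (53−14)/(53−6) = 39/47.
Co-op A's threshold: (58−57)/(58−28) = 1/30.
39/47 > 1/30, so the Reef fleet binds and δ* = 39/47.

39/47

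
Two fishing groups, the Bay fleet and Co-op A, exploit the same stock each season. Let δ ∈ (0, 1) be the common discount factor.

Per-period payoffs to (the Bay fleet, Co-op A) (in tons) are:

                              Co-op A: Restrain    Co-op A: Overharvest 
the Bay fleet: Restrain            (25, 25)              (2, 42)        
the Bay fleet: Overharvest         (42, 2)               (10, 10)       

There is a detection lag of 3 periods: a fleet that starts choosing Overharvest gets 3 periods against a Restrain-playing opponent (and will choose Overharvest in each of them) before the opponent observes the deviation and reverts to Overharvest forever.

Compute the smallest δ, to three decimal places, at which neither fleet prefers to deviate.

0.810

A deviator earns 42 for 3 periods, then 10 forever; cooperating earns 25 forever. Multiplying the IC by (1−δ):
25 ≥ 42(1−δ^3) + 10δ^3, so 32·δ^3 ≥ 17 and δ^3 ≥ 17/32.
δ ≥ (17/32)^(1/3) ≈ 0.810.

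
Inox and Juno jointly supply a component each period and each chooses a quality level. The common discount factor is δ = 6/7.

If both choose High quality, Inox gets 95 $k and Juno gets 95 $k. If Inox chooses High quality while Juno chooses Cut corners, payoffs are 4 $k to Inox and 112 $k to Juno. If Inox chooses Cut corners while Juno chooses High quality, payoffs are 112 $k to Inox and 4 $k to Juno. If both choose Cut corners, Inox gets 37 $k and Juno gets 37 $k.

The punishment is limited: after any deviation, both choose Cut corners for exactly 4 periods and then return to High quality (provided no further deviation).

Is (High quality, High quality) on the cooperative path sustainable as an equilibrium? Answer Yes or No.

IC: δ+…+δ^4 ≥ (112−95)/(95−37) = 17/58.
At δ = 6/7: partial sum = 2.7613 ≥ 0.2931. Cooperation sustainable.

Yes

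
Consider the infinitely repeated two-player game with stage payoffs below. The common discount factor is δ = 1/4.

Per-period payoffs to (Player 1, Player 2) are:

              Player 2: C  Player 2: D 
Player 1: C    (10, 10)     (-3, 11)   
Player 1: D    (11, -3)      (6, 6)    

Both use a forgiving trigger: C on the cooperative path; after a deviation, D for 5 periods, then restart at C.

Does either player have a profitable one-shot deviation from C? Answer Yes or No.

IC: δ+…+δ^5 ≥ (11−10)/(10−6) = 1/4.
At δ = 1/4: partial sum = 0.3330 ≥ 0.2500. Cooperation sustainable.

No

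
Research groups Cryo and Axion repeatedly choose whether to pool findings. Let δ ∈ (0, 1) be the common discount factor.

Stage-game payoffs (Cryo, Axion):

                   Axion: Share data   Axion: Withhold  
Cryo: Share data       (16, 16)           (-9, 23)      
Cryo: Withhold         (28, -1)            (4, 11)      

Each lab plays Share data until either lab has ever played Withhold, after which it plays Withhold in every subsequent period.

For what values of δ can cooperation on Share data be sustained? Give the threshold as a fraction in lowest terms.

Cryo's threshold: (28−16)/(28−4) = 1/2.
Axion's threshold: (23−16)/(23−11) = 7/12.
1/2 < 7/12, so Axion binds and δ* = 7/12.

7/12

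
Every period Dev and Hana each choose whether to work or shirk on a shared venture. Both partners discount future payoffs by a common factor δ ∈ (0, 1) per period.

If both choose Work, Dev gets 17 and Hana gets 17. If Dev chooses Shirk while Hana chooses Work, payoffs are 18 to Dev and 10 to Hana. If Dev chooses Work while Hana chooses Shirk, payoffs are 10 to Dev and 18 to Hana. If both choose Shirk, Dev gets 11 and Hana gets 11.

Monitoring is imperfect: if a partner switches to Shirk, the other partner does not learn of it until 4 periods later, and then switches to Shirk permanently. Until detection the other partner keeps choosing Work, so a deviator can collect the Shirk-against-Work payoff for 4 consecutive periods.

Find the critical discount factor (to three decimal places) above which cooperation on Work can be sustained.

A deviator earns 18 for 4 periods, then 11 forever; cooperating earns 17 forever. Multiplying the IC by (1−δ):
17 ≥ 18(1−δ^4) + 11δ^4, so 7·δ^4 ≥ 1 and δ^4 ≥ 1/7.
δ ≥ (1/7)^(1/4) ≈ 0.615.

0.615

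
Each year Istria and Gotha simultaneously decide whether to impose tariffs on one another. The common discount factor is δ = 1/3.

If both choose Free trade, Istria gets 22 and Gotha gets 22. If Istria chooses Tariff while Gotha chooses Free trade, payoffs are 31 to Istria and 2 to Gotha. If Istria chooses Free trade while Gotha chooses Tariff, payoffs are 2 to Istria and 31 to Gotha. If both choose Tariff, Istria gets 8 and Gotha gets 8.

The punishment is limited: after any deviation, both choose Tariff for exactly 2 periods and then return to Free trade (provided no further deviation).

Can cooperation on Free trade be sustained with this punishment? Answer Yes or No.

No

IC: δ+…+δ^2 ≥ (31−22)/(22−8) = 9/14.
At δ = 1/3: partial sum = 0.4444 < 0.6429. Cooperation not sustainable.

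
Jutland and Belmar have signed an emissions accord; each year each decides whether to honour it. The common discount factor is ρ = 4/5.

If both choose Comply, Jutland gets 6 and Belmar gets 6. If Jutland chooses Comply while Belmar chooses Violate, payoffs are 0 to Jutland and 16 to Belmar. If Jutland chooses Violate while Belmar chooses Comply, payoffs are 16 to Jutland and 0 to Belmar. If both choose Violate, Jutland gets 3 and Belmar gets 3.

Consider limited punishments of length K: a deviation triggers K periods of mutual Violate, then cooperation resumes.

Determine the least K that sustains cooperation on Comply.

No profitable deviation requires (6−3)(ρ+…+ρ^K) ≥ 16−6, i.e. ρ+…+ρ^K ≥ 10/3 ≈ 3.3333.
With ρ = 4/5, the partial sums are K=1: 0.8000, K=2: 1.4400, …, K=7: 3.1611, K=8: 3.3289, K=9: 3.4631.
K = 9 is the first length at which the sum reaches 3.3333.

9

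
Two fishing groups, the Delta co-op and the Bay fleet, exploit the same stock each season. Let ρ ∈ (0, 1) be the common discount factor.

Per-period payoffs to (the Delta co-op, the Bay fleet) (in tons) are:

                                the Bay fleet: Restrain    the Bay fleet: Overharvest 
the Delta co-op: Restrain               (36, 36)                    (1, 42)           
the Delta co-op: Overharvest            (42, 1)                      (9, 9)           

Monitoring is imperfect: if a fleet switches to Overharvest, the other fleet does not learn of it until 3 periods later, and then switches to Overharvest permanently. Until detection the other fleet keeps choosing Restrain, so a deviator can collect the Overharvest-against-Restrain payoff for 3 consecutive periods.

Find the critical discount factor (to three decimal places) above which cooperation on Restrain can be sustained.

0.567

A deviator earns 42 for 3 periods, then 9 forever; cooperating earns 36 forever. Multiplying the IC by (1−ρ):
36 ≥ 42(1−ρ^3) + 9ρ^3, so 33·ρ^3 ≥ 6 and ρ^3 ≥ 2/11.
ρ ≥ (2/11)^(1/3) ≈ 0.567.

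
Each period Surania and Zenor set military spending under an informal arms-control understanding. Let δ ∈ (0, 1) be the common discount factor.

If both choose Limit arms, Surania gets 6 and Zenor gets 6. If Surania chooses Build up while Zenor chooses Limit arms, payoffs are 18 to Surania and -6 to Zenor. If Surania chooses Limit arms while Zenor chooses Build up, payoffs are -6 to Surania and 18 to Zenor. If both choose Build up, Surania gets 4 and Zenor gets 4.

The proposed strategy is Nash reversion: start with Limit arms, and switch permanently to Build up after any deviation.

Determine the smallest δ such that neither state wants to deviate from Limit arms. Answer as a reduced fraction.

6/7

One-period gain from deviating is 18 − 6 = 12. The loss is 6 − 4 = 2 in every subsequent period, with present value 2·δ/(1−δ).
Deviation is unprofitable when 2·δ/(1−δ) ≥ 12, i.e. δ/(1−δ) ≥ 6.
Equivalently δ ≥ 12/(12+2) = 6/7.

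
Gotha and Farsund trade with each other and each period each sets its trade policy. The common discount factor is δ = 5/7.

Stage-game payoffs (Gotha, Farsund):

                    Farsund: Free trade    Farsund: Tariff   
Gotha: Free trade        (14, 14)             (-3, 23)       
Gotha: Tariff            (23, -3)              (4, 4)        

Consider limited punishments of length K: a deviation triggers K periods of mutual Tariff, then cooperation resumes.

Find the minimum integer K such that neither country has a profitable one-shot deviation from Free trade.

Need Σ_{k=1}^{K} δ^k ≥ (23−14)/(14−4) = 0.9000 at δ = 5/7.
At K = 1 the sum is 0.7143 < 0.9000; at K = 2 it is 1.2245 ≥ 0.9000.
So the minimum punishment length is K = 2.

2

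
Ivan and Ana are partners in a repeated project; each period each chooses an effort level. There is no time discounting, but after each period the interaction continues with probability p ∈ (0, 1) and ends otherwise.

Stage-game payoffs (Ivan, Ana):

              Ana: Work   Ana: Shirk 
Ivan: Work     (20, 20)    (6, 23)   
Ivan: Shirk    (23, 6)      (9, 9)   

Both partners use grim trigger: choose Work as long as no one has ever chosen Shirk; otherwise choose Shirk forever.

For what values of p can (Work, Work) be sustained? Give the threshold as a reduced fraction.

Expected cooperation value is 20 + p·20 + p²·20 + … = 20/(1−p); deviation gives 23 + p·9/(1−p).
20 ≥ 23(1−p) + 9p ⇒ 14p ≥ 3 ⇒ p ≥ 3/14.

3/14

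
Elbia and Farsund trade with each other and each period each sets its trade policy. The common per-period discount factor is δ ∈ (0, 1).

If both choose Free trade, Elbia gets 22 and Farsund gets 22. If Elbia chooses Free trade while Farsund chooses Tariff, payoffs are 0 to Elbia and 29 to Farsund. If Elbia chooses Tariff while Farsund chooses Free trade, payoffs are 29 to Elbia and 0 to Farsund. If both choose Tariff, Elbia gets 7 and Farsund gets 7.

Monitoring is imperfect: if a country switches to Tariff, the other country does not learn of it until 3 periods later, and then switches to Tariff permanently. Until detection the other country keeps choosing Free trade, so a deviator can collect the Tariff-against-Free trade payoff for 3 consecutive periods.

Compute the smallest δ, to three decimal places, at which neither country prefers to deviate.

The best deviation is to choose Tariff for all 3 undetected periods, earning 29 each, then 7 forever once detected.
Deviation value: 29(1−δ^3)/(1−δ) + 7δ^3/(1−δ); cooperation value: 22/(1−δ).
IC: 22 ≥ 29(1−δ^3) + 7δ^3 = 29 − 22δ^3.
So δ^3 ≥ 7/22, giving δ ≥ (7/22)^(1/3) ≈ 0.683.

0.683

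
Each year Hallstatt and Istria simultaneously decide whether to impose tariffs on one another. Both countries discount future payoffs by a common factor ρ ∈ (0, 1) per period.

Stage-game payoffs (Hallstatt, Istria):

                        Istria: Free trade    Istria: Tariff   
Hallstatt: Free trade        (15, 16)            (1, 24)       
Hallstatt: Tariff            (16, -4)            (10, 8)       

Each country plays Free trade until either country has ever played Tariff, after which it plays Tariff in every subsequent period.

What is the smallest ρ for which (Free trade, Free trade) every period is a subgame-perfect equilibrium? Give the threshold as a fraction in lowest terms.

Hallstatt: cooperation gives 15 each period; deviation gives 16 once then 10 forever.
  15/(1−ρ) ≥ 16 + 10ρ/(1−ρ) ⇒ ρ ≥ 1/6.
Istria: cooperation gives 16 each period; deviation gives 24 once then 8 forever.
  ρ ≥ 8/16 = 1/2.
Both must hold, so the binding constraint is Istria's: ρ ≥ 1/2.

1/2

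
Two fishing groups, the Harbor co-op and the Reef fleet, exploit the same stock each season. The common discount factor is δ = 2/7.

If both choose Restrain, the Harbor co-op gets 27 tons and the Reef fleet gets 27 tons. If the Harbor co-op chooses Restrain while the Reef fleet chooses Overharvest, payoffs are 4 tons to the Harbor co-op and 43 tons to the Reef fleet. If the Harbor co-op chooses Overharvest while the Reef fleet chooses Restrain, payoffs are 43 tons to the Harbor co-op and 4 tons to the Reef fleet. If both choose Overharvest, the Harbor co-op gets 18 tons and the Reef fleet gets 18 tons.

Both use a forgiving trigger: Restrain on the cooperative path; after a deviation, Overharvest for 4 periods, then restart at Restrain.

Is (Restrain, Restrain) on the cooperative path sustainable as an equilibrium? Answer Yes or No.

A one-shot deviation gives 43 now, then 18 for 4 periods, then back to 27.
Gain from deviating: (43−27) today; loss: (27−18) in each of the next 4 periods.
No-deviation condition: (27−18)(δ+…+δ^4) ≥ 43−27, i.e. δ+…+δ^4 ≥ 16/9.
At δ = 2/7: δ+…+δ^4 = 0.3973 < 1.7778.
So cooperation is not sustainable.

No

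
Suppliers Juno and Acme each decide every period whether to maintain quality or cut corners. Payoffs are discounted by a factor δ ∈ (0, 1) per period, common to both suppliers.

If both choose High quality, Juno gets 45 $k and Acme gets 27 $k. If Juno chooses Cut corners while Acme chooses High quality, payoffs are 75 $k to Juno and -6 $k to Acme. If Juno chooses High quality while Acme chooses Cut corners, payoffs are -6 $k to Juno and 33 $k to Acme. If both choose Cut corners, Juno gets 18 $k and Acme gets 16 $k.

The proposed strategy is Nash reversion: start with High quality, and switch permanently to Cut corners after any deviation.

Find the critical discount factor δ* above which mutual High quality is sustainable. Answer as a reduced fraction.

Juno's threshold: (75−45)/(75−18) = 10/19.
Acme's threshold: (33−27)/(33−16) = 6/17.
10/19 > 6/17, so Juno binds and δ* = 10/19.

10/19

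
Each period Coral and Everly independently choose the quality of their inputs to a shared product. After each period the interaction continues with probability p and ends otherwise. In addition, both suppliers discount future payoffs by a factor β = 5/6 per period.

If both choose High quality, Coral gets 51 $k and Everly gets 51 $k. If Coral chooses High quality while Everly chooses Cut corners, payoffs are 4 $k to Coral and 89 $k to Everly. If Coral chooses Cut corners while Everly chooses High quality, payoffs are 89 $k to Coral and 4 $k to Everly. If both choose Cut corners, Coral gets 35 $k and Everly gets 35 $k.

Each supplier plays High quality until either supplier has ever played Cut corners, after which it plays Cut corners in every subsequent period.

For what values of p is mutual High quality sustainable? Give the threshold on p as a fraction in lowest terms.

38/45

With continuation probability p and discount β, the effective per-period discount factor is βp.
Grim-trigger IC: βp ≥ (89−51)/(89−35) = 19/27.
So p ≥ (19/27)/(5/6) = 38/45.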